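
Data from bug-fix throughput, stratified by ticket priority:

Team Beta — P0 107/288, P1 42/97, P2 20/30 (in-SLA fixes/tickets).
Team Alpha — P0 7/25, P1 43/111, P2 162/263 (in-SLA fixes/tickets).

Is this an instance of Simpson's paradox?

P0: Team Beta 107/288 = 37.2%, Team Alpha 7/25 = 28.0% → Team Beta
P1: Team Beta 42/97 = 43.3%, Team Alpha 43/111 = 38.7% → Team Beta
P2: Team Beta 20/30 = 66.7%, Team Alpha 162/263 = 61.6% → Team Beta
Overall: Team Beta 169/415 = 40.7%, Team Alpha 212/399 = 53.1% → Team Alpha
Team Beta wins each ticket group but Team Alpha wins overall — the comparison reverses. Team Beta's tickets skew toward P0, which has a lower base rate.

Yes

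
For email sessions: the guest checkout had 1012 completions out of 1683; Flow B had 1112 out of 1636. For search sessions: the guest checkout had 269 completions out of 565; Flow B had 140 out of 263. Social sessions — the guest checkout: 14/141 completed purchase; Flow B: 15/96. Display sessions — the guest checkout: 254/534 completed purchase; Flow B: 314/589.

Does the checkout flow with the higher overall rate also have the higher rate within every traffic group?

Email: the guest checkout 1012/1683 = 60.1%, Flow B 1112/1636 = 68.0% → Flow B
Search: the guest checkout 269/565 = 47.6%, Flow B 140/263 = 53.2% → Flow B
Social: the guest checkout 14/141 = 9.9%, Flow B 15/96 = 15.6% → Flow B
Display: the guest checkout 254/534 = 47.6%, Flow B 314/589 = 53.3% → Flow B
Overall: the guest checkout 1549/2923 = 53.0%, Flow B 1581/2584 = 61.2% → Flow B
Flow B wins overall and in every traffic group — no reversal.

Yes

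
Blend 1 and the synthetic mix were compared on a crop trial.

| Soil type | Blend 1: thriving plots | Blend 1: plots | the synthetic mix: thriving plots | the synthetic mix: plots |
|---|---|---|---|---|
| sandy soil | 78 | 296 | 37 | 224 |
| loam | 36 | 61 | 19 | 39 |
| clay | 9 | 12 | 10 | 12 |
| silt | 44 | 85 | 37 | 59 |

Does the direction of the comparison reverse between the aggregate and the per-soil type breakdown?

Sandy soil: Blend 1 78/296 = 26.4%, the synthetic mix 37/224 = 16.5% → Blend 1
Loam: Blend 1 36/61 = 59.0%, the synthetic mix 19/39 = 48.7% → Blend 1
Clay: Blend 1 9/12 = 75.0%, the synthetic mix 10/12 = 83.3% → the synthetic mix
Silt: Blend 1 44/85 = 51.8%, the synthetic mix 37/59 = 62.7% → the synthetic mix
Overall: Blend 1 167/454 = 36.8%, the synthetic mix 103/334 = 30.8% → Blend 1
Neither sweeps: Blend 1 wins 2 of 4 groups, the synthetic mix wins 2. Blend 1 wins overall but not every group — no Simpson reversal.

No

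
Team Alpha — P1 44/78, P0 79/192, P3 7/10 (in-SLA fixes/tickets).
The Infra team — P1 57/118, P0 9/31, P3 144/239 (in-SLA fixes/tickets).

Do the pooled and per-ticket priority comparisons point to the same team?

P1: Team Alpha 44/78 = 56.4%, the Infra team 57/118 = 48.3% → Team Alpha
P0: Team Alpha 79/192 = 41.1%, the Infra team 9/31 = 29.0% → Team Alpha
P3: Team Alpha 7/10 = 70.0%, the Infra team 144/239 = 60.3% → Team Alpha
Overall: Team Alpha 130/280 = 46.4%, the Infra team 210/388 = 54.1% → the Infra team
Team Alpha wins each ticket group but the Infra team wins overall — the comparison reverses. Team Alpha's tickets skew toward P0, which has a lower base rate.

No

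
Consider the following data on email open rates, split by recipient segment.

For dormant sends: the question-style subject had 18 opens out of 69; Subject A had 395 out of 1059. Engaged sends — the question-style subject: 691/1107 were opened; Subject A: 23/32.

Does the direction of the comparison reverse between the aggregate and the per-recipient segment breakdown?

Yes

Dormant: the question-style subject 18/69 = 26.1%, Subject A 395/1059 = 37.3% → Subject A
Engaged: the question-style subject 691/1107 = 62.4%, Subject A 23/32 = 71.9% → Subject A
Overall: the question-style subject 709/1176 = 60.3%, Subject A 418/1091 = 38.3% → the question-style subject
Subject A wins each recipient group but the question-style subject wins overall — the comparison reverses. Subject A's sends skew toward dormant, which has a lower base rate.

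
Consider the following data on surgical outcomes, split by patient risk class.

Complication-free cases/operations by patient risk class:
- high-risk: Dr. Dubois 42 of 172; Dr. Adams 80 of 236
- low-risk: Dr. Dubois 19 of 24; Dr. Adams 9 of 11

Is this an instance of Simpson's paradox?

No

High-risk: Dr. Dubois 42/172 = 24.4%, Dr. Adams 80/236 = 33.9% → Dr. Adams
Low-risk: Dr. Dubois 19/24 = 79.2%, Dr. Adams 9/11 = 81.8% → Dr. Adams
Overall: Dr. Dubois 61/196 = 31.1%, Dr. Adams 89/247 = 36.0% → Dr. Adams
Dr. Adams wins overall and in every patient risk group — no reversal.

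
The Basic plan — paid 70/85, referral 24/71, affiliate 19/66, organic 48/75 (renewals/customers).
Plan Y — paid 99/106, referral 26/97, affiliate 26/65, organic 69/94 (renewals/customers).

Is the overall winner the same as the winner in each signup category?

No

Paid: the Basic plan 70/85 = 82.4%, Plan Y 99/106 = 93.4% → Plan Y
Referral: the Basic plan 24/71 = 33.8%, Plan Y 26/97 = 26.8% → the Basic plan
Affiliate: the Basic plan 19/66 = 28.8%, Plan Y 26/65 = 40.0% → Plan Y
Organic: the Basic plan 48/75 = 64.0%, Plan Y 69/94 = 73.4% → Plan Y
Overall: the Basic plan 161/297 = 54.2%, Plan Y 220/362 = 60.8% → Plan Y
Neither sweeps: the Basic plan wins 1 of 4 groups, Plan Y wins 3. Plan Y wins overall but not every group — no Simpson reversal.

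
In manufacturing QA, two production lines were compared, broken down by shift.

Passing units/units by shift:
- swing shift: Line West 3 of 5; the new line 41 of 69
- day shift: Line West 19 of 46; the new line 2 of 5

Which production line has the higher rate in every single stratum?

Line West

Swing shift: Line West 3/5 = 60.0%, the new line 41/69 = 59.4% → Line West
Day shift: Line West 19/46 = 41.3%, the new line 2/5 = 40.0% → Line West
Line West has the higher rate in both groups.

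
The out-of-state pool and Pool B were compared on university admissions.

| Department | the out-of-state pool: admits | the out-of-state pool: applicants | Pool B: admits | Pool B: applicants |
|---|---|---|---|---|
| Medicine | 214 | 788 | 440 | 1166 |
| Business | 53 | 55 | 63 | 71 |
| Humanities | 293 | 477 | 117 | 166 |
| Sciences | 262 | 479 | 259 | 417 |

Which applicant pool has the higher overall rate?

Pool B

Medicine: the out-of-state pool 214/788 = 27.2%, Pool B 440/1166 = 37.7% → Pool B
Business: the out-of-state pool 53/55 = 96.4%, Pool B 63/71 = 88.7% → the out-of-state pool
Humanities: the out-of-state pool 293/477 = 61.4%, Pool B 117/166 = 70.5% → Pool B
Sciences: the out-of-state pool 262/479 = 54.7%, Pool B 259/417 = 62.1% → Pool B
Overall: the out-of-state pool 822/1799 = 45.7%, Pool B 879/1820 = 48.3% → Pool B
(Neither sweeps every department group, but Pool B has the higher pooled rate.)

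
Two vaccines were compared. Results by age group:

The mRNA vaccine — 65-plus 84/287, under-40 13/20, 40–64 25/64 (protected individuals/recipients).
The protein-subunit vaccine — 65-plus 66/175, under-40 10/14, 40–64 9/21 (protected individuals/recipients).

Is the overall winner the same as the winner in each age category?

65-plus: the mRNA vaccine 84/287 = 29.3%, the protein-subunit vaccine 66/175 = 37.7% → the protein-subunit vaccine
Under-40: the mRNA vaccine 13/20 = 65.0%, the protein-subunit vaccine 10/14 = 71.4% → the protein-subunit vaccine
40–64: the mRNA vaccine 25/64 = 39.1%, the protein-subunit vaccine 9/21 = 42.9% → the protein-subunit vaccine
Overall: the mRNA vaccine 122/371 = 32.9%, the protein-subunit vaccine 85/210 = 40.5% → the protein-subunit vaccine
The protein-subunit vaccine wins overall and in every age group — no reversal.

Yes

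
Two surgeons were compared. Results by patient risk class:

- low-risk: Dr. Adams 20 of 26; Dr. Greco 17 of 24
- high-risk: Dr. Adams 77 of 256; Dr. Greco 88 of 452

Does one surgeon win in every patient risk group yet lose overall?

No

Low-risk: Dr. Adams 20/26 = 76.9%, Dr. Greco 17/24 = 70.8% → Dr. Adams
High-risk: Dr. Adams 77/256 = 30.1%, Dr. Greco 88/452 = 19.5% → Dr. Adams
Overall: Dr. Adams 97/282 = 34.4%, Dr. Greco 105/476 = 22.1% → Dr. Adams
Dr. Adams wins overall and in every patient risk group — no reversal.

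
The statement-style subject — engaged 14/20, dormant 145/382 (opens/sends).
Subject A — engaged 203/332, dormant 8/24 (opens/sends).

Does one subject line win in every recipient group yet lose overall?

Yes

Engaged: the statement-style subject 14/20 = 70.0%, Subject A 203/332 = 61.1% → the statement-style subject
Dormant: the statement-style subject 145/382 = 38.0%, Subject A 8/24 = 33.3% → the statement-style subject
Overall: the statement-style subject 159/402 = 39.6%, Subject A 211/356 = 59.3% → Subject A
The statement-style subject wins each recipient group but Subject A wins overall — the comparison reverses. The statement-style subject's sends skew toward dormant, which has a lower base rate.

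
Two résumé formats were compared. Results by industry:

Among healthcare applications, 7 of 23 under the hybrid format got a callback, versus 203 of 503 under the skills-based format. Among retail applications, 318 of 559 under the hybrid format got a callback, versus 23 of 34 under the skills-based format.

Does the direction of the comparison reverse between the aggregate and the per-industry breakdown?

Yes

Healthcare: the hybrid format 7/23 = 30.4%, the skills-based format 203/503 = 40.4% → the skills-based format
Retail: the hybrid format 318/559 = 56.9%, the skills-based format 23/34 = 67.6% → the skills-based format
Overall: the hybrid format 325/582 = 55.8%, the skills-based format 226/537 = 42.1% → the hybrid format
The skills-based format wins each industry group but the hybrid format wins overall — the comparison reverses. The skills-based format's applications skew toward healthcare, which has a lower base rate.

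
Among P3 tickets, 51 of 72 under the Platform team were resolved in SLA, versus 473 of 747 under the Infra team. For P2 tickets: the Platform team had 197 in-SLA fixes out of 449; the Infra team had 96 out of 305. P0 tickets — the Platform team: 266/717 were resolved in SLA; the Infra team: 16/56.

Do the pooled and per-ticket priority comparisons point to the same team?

No

P3: the Platform team 51/72 = 70.8%, the Infra team 473/747 = 63.3% → the Platform team
P2: the Platform team 197/449 = 43.9%, the Infra team 96/305 = 31.5% → the Platform team
P0: the Platform team 266/717 = 37.1%, the Infra team 16/56 = 28.6% → the Platform team
Overall: the Platform team 514/1238 = 41.5%, the Infra team 585/1108 = 52.8% → the Infra team
The Platform team wins each ticket group but the Infra team wins overall — the comparison reverses. The Platform team's tickets skew toward P0, which has a lower base rate.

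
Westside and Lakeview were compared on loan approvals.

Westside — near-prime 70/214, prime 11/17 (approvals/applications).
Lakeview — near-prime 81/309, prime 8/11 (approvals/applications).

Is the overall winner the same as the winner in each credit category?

Near-prime: Westside 70/214 = 32.7%, Lakeview 81/309 = 26.2% → Westside
Prime: Westside 11/17 = 64.7%, Lakeview 8/11 = 72.7% → Lakeview
Overall: Westside 81/231 = 35.1%, Lakeview 89/320 = 27.8% → Westside
Neither sweeps: Westside wins 1 of 2 groups, Lakeview wins 1. Westside wins overall but not every group — no Simpson reversal.

No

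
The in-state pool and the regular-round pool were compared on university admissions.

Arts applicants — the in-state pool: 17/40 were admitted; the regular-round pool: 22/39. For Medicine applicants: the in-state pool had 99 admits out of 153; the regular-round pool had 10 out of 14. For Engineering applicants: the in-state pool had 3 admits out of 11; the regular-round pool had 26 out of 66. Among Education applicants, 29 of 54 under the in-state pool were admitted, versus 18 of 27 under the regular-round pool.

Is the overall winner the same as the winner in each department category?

Arts: the in-state pool 17/40 = 42.5%, the regular-round pool 22/39 = 56.4% → the regular-round pool
Medicine: the in-state pool 99/153 = 64.7%, the regular-round pool 10/14 = 71.4% → the regular-round pool
Engineering: the in-state pool 3/11 = 27.3%, the regular-round pool 26/66 = 39.4% → the regular-round pool
Education: the in-state pool 29/54 = 53.7%, the regular-round pool 18/27 = 66.7% → the regular-round pool
Overall: the in-state pool 148/258 = 57.4%, the regular-round pool 76/146 = 52.1% → the in-state pool
The regular-round pool wins each department group but the in-state pool wins overall — the comparison reverses. The regular-round pool's applicants skew toward Engineering, which has a lower base rate.

No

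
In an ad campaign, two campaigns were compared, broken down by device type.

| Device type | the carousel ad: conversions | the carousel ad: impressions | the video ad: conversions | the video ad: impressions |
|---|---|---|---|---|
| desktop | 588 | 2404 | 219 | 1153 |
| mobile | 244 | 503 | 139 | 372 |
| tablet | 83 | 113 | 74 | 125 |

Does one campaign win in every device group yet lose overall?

Desktop: the carousel ad 588/2404 = 24.5%, the video ad 219/1153 = 19.0% → the carousel ad
Mobile: the carousel ad 244/503 = 48.5%, the video ad 139/372 = 37.4% → the carousel ad
Tablet: the carousel ad 83/113 = 73.5%, the video ad 74/125 = 59.2% → the carousel ad
Overall: the carousel ad 915/3020 = 30.3%, the video ad 432/1650 = 26.2% → the carousel ad
The carousel ad wins overall and in every device group — no reversal.

No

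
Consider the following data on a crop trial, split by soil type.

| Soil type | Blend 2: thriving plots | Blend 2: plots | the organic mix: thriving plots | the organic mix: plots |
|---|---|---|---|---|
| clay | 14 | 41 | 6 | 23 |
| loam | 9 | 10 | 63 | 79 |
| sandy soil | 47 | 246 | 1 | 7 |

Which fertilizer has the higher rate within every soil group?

Clay: Blend 2 14/41 = 34.1%, the organic mix 6/23 = 26.1% → Blend 2
Loam: Blend 2 9/10 = 90.0%, the organic mix 63/79 = 79.7% → Blend 2
Sandy soil: Blend 2 47/246 = 19.1%, the organic mix 1/7 = 14.3% → Blend 2
Blend 2 has the higher rate in all 3 groups.

Blend 2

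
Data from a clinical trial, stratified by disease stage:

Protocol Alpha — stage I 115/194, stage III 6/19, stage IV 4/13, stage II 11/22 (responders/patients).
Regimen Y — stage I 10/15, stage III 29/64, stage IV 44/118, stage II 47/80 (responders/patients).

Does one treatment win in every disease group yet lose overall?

Yes

Stage I: Protocol Alpha 115/194 = 59.3%, Regimen Y 10/15 = 66.7% → Regimen Y
Stage III: Protocol Alpha 6/19 = 31.6%, Regimen Y 29/64 = 45.3% → Regimen Y
Stage IV: Protocol Alpha 4/13 = 30.8%, Regimen Y 44/118 = 37.3% → Regimen Y
Stage II: Protocol Alpha 11/22 = 50.0%, Regimen Y 47/80 = 58.8% → Regimen Y
Overall: Protocol Alpha 136/248 = 54.8%, Regimen Y 130/277 = 46.9% → Protocol Alpha
Regimen Y wins each disease group but Protocol Alpha wins overall — the comparison reverses. Regimen Y's patients skew toward stage IV, which has a lower base rate.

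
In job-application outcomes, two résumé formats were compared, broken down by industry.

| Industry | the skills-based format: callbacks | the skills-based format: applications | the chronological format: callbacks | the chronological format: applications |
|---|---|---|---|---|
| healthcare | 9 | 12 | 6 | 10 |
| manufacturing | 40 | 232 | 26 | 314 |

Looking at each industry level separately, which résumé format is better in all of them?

Healthcare: the skills-based format 9/12 = 75.0%, the chronological format 6/10 = 60.0% → the skills-based format
Manufacturing: the skills-based format 40/232 = 17.2%, the chronological format 26/314 = 8.3% → the skills-based format
The skills-based format has the higher rate in both groups.

the skills-based format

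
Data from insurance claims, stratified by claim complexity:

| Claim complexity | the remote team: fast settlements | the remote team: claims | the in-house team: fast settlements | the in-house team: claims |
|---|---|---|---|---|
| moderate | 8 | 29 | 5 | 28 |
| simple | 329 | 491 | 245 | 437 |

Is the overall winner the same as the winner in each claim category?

Yes

Moderate: the remote team 8/29 = 27.6%, the in-house team 5/28 = 17.9% → the remote team
Simple: the remote team 329/491 = 67.0%, the in-house team 245/437 = 56.1% → the remote team
Overall: the remote team 337/520 = 64.8%, the in-house team 250/465 = 53.8% → the remote team
The remote team wins overall and in every claim group — no reversal.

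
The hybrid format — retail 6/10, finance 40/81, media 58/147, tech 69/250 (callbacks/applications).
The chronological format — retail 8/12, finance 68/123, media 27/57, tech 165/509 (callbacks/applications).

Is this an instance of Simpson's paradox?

Retail: the hybrid format 6/10 = 60.0%, the chronological format 8/12 = 66.7% → the chronological format
Finance: the hybrid format 40/81 = 49.4%, the chronological format 68/123 = 55.3% → the chronological format
Media: the hybrid format 58/147 = 39.5%, the chronological format 27/57 = 47.4% → the chronological format
Tech: the hybrid format 69/250 = 27.6%, the chronological format 165/509 = 32.4% → the chronological format
Overall: the hybrid format 173/488 = 35.5%, the chronological format 268/701 = 38.2% → the chronological format
The chronological format wins overall and in every industry group — no reversal.

No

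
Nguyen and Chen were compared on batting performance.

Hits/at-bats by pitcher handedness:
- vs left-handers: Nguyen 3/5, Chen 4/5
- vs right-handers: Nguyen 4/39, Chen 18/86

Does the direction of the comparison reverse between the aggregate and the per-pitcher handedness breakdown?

No

Vs left-handers: Nguyen 3/5 = 60.0%, Chen 4/5 = 80.0% → Chen
Vs right-handers: Nguyen 4/39 = 10.3%, Chen 18/86 = 20.9% → Chen
Overall: Nguyen 7/44 = 15.9%, Chen 22/91 = 24.2% → Chen
Chen wins overall and in every pitcher group — no reversal.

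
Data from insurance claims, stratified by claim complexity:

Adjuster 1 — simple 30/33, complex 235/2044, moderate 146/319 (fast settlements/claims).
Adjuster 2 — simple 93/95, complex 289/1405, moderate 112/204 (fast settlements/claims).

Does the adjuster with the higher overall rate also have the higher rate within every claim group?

Yes

Simple: Adjuster 1 30/33 = 90.9%, Adjuster 2 93/95 = 97.9% → Adjuster 2
Complex: Adjuster 1 235/2044 = 11.5%, Adjuster 2 289/1405 = 20.6% → Adjuster 2
Moderate: Adjuster 1 146/319 = 45.8%, Adjuster 2 112/204 = 54.9% → Adjuster 2
Overall: Adjuster 1 411/2396 = 17.2%, Adjuster 2 494/1704 = 29.0% → Adjuster 2
Adjuster 2 wins overall and in every claim group — no reversal.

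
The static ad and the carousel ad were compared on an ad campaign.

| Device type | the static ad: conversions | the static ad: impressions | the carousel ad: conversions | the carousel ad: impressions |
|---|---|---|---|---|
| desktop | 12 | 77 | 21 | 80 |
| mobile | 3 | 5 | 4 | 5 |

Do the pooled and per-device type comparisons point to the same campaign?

Yes

Desktop: the static ad 12/77 = 15.6%, the carousel ad 21/80 = 26.2% → the carousel ad
Mobile: the static ad 3/5 = 60.0%, the carousel ad 4/5 = 80.0% → the carousel ad
Overall: the static ad 15/82 = 18.3%, the carousel ad 25/85 = 29.4% → the carousel ad
The carousel ad wins overall and in every device group — no reversal.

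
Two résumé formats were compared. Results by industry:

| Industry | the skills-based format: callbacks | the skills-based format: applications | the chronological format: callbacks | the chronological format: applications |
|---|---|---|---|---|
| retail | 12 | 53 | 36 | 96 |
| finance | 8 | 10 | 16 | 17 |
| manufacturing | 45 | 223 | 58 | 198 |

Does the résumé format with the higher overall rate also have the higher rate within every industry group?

Yes

Retail: the skills-based format 12/53 = 22.6%, the chronological format 36/96 = 37.5% → the chronological format
Finance: the skills-based format 8/10 = 80.0%, the chronological format 16/17 = 94.1% → the chronological format
Manufacturing: the skills-based format 45/223 = 20.2%, the chronological format 58/198 = 29.3% → the chronological format
Overall: the skills-based format 65/286 = 22.7%, the chronological format 110/311 = 35.4% → the chronological format
The chronological format wins overall and in every industry group — no reversal.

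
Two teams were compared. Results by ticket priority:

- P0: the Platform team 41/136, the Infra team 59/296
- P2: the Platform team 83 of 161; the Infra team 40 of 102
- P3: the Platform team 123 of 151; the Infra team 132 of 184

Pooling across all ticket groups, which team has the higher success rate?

P0: the Platform team 41/136 = 30.1%, the Infra team 59/296 = 19.9% → the Platform team
P2: the Platform team 83/161 = 51.6%, the Infra team 40/102 = 39.2% → the Platform team
P3: the Platform team 123/151 = 81.5%, the Infra team 132/184 = 71.7% → the Platform team
Overall: the Platform team 247/448 = 55.1%, the Infra team 231/582 = 39.7% → the Platform team

the Platform team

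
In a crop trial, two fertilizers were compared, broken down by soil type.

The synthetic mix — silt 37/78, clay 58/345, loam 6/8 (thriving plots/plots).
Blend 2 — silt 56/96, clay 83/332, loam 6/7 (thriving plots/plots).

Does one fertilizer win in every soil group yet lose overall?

No

Silt: the synthetic mix 37/78 = 47.4%, Blend 2 56/96 = 58.3% → Blend 2
Clay: the synthetic mix 58/345 = 16.8%, Blend 2 83/332 = 25.0% → Blend 2
Loam: the synthetic mix 6/8 = 75.0%, Blend 2 6/7 = 85.7% → Blend 2
Overall: the synthetic mix 101/431 = 23.4%, Blend 2 145/435 = 33.3% → Blend 2
Blend 2 wins overall and in every soil group — no reversal.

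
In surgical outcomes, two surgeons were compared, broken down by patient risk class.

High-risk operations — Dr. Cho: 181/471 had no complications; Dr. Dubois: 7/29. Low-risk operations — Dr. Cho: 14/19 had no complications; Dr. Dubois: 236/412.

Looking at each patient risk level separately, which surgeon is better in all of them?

Dr. Cho

High-risk: Dr. Cho 181/471 = 38.4%, Dr. Dubois 7/29 = 24.1% → Dr. Cho
Low-risk: Dr. Cho 14/19 = 73.7%, Dr. Dubois 236/412 = 57.3% → Dr. Cho
Dr. Cho has the higher rate in both groups.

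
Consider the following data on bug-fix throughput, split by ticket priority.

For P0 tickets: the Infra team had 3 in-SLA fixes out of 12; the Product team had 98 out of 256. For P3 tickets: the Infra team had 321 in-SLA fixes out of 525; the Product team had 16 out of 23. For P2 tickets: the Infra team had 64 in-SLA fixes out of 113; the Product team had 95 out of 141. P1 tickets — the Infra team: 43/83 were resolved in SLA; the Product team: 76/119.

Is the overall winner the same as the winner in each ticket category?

No

P0: the Infra team 3/12 = 25.0%, the Product team 98/256 = 38.3% → the Product team
P3: the Infra team 321/525 = 61.1%, the Product team 16/23 = 69.6% → the Product team
P2: the Infra team 64/113 = 56.6%, the Product team 95/141 = 67.4% → the Product team
P1: the Infra team 43/83 = 51.8%, the Product team 76/119 = 63.9% → the Product team
Overall: the Infra team 431/733 = 58.8%, the Product team 285/539 = 52.9% → the Infra team
The Product team wins each ticket group but the Infra team wins overall — the comparison reverses. The Product team's tickets skew toward P0, which has a lower base rate.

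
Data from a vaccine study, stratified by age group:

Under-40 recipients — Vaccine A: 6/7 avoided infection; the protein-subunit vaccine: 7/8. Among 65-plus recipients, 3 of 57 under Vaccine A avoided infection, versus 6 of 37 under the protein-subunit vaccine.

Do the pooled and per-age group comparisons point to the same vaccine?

Yes

Under-40: Vaccine A 6/7 = 85.7%, the protein-subunit vaccine 7/8 = 87.5% → the protein-subunit vaccine
65-plus: Vaccine A 3/57 = 5.3%, the protein-subunit vaccine 6/37 = 16.2% → the protein-subunit vaccine
Overall: Vaccine A 9/64 = 14.1%, the protein-subunit vaccine 13/45 = 28.9% → the protein-subunit vaccine
The protein-subunit vaccine wins overall and in every age group — no reversal.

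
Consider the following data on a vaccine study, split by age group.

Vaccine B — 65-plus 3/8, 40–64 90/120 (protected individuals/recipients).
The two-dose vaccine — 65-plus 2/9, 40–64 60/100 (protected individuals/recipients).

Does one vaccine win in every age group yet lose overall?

No

65-plus: Vaccine B 3/8 = 37.5%, the two-dose vaccine 2/9 = 22.2% → Vaccine B
40–64: Vaccine B 90/120 = 75.0%, the two-dose vaccine 60/100 = 60.0% → Vaccine B
Overall: Vaccine B 93/128 = 72.7%, the two-dose vaccine 62/109 = 56.9% → Vaccine B
Vaccine B wins overall and in every age group — no reversal.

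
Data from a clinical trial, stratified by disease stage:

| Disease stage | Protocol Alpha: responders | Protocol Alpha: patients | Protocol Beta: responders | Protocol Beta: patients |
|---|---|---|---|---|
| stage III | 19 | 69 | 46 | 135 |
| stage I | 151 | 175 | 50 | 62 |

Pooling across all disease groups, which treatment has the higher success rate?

Protocol Alpha

Stage III: Protocol Alpha 19/69 = 27.5%, Protocol Beta 46/135 = 34.1% → Protocol Beta
Stage I: Protocol Alpha 151/175 = 86.3%, Protocol Beta 50/62 = 80.6% → Protocol Alpha
Overall: Protocol Alpha 170/244 = 69.7%, Protocol Beta 96/197 = 48.7% → Protocol Alpha
(Neither sweeps every disease group, but Protocol Alpha has the higher pooled rate.)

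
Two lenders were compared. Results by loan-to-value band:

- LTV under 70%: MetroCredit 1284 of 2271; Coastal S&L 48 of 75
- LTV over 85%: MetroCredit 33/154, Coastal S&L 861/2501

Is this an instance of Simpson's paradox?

LTV under 70%: MetroCredit 1284/2271 = 56.5%, Coastal S&L 48/75 = 64.0% → Coastal S&L
LTV over 85%: MetroCredit 33/154 = 21.4%, Coastal S&L 861/2501 = 34.4% → Coastal S&L
Overall: MetroCredit 1317/2425 = 54.3%, Coastal S&L 909/2576 = 35.3% → MetroCredit
Coastal S&L wins each loan-to-value group but MetroCredit wins overall — the comparison reverses. Coastal S&L's loans skew toward LTV over 85%, which has a lower base rate.

Yes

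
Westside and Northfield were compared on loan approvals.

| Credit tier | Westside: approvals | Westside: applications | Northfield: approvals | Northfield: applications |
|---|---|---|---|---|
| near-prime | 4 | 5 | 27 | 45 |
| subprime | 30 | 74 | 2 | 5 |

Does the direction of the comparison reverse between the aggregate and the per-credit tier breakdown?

Near-prime: Westside 4/5 = 80.0%, Northfield 27/45 = 60.0% → Westside
Subprime: Westside 30/74 = 40.5%, Northfield 2/5 = 40.0% → Westside
Overall: Westside 34/79 = 43.0%, Northfield 29/50 = 58.0% → Northfield
Westside wins each credit group but Northfield wins overall — the comparison reverses. Westside's applications skew toward subprime, which has a lower base rate.

Yes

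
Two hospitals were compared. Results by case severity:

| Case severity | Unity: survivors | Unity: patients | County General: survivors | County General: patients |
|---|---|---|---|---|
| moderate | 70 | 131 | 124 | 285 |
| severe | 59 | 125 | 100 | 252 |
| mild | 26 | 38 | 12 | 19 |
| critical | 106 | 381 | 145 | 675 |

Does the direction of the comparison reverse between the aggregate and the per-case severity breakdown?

Moderate: Unity 70/131 = 53.4%, County General 124/285 = 43.5% → Unity
Severe: Unity 59/125 = 47.2%, County General 100/252 = 39.7% → Unity
Mild: Unity 26/38 = 68.4%, County General 12/19 = 63.2% → Unity
Critical: Unity 106/381 = 27.8%, County General 145/675 = 21.5% → Unity
Overall: Unity 261/675 = 38.7%, County General 381/1231 = 31.0% → Unity
Unity wins overall and in every case group — no reversal.

No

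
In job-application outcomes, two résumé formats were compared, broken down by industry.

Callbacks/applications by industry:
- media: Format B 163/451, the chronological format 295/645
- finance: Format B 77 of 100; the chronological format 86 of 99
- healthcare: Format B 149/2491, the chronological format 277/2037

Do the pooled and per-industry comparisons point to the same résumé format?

Media: Format B 163/451 = 36.1%, the chronological format 295/645 = 45.7% → the chronological format
Finance: Format B 77/100 = 77.0%, the chronological format 86/99 = 86.9% → the chronological format
Healthcare: Format B 149/2491 = 6.0%, the chronological format 277/2037 = 13.6% → the chronological format
Overall: Format B 389/3042 = 12.8%, the chronological format 658/2781 = 23.7% → the chronological format
The chronological format wins overall and in every industry group — no reversal.

Yes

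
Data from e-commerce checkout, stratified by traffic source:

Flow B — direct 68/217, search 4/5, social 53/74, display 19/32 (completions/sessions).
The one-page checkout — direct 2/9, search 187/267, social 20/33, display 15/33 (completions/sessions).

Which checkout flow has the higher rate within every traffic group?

Direct: Flow B 68/217 = 31.3%, the one-page checkout 2/9 = 22.2% → Flow B
Search: Flow B 4/5 = 80.0%, the one-page checkout 187/267 = 70.0% → Flow B
Social: Flow B 53/74 = 71.6%, the one-page checkout 20/33 = 60.6% → Flow B
Display: Flow B 19/32 = 59.4%, the one-page checkout 15/33 = 45.5% → Flow B
Flow B has the higher rate in all 4 groups.

Flow B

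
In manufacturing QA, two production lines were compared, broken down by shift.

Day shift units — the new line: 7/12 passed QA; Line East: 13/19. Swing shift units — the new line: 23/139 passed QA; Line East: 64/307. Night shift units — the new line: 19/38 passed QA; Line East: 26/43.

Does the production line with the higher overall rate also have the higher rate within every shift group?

Yes

Day shift: the new line 7/12 = 58.3%, Line East 13/19 = 68.4% → Line East
Swing shift: the new line 23/139 = 16.5%, Line East 64/307 = 20.8% → Line East
Night shift: the new line 19/38 = 50.0%, Line East 26/43 = 60.5% → Line East
Overall: the new line 49/189 = 25.9%, Line East 103/369 = 27.9% → Line East
Line East wins overall and in every shift group — no reversal.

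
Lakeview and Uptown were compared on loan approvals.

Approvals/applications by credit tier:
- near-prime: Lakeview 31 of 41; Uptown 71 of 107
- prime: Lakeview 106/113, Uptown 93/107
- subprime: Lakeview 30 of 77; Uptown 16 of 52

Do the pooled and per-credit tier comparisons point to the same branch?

Near-prime: Lakeview 31/41 = 75.6%, Uptown 71/107 = 66.4% → Lakeview
Prime: Lakeview 106/113 = 93.8%, Uptown 93/107 = 86.9% → Lakeview
Subprime: Lakeview 30/77 = 39.0%, Uptown 16/52 = 30.8% → Lakeview
Overall: Lakeview 167/231 = 72.3%, Uptown 180/266 = 67.7% → Lakeview
Lakeview wins overall and in every credit group — no reversal.

Yes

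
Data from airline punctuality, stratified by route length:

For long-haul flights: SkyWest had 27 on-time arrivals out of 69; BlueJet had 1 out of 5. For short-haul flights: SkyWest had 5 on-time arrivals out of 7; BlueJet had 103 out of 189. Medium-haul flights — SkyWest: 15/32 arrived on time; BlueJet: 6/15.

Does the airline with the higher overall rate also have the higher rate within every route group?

No

Long-haul: SkyWest 27/69 = 39.1%, BlueJet 1/5 = 20.0% → SkyWest
Short-haul: SkyWest 5/7 = 71.4%, BlueJet 103/189 = 54.5% → SkyWest
Medium-haul: SkyWest 15/32 = 46.9%, BlueJet 6/15 = 40.0% → SkyWest
Overall: SkyWest 47/108 = 43.5%, BlueJet 110/209 = 52.6% → BlueJet
SkyWest wins each route group but BlueJet wins overall — the comparison reverses. SkyWest's flights skew toward long-haul, which has a lower base rate.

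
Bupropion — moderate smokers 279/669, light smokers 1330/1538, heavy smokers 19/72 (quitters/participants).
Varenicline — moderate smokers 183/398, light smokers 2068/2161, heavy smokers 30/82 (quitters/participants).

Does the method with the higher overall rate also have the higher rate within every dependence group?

Yes

Moderate smokers: bupropion 279/669 = 41.7%, varenicline 183/398 = 46.0% → varenicline
Light smokers: bupropion 1330/1538 = 86.5%, varenicline 2068/2161 = 95.7% → varenicline
Heavy smokers: bupropion 19/72 = 26.4%, varenicline 30/82 = 36.6% → varenicline
Overall: bupropion 1628/2279 = 71.4%, varenicline 2281/2641 = 86.4% → varenicline
Varenicline wins overall and in every dependence group — no reversal.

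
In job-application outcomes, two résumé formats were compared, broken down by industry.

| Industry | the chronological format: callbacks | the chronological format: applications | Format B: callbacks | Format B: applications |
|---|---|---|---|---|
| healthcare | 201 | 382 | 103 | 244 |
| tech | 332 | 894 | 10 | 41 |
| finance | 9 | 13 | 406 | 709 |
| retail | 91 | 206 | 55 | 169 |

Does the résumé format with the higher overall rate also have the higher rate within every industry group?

No

Healthcare: the chronological format 201/382 = 52.6%, Format B 103/244 = 42.2% → the chronological format
Tech: the chronological format 332/894 = 37.1%, Format B 10/41 = 24.4% → the chronological format
Finance: the chronological format 9/13 = 69.2%, Format B 406/709 = 57.3% → the chronological format
Retail: the chronological format 91/206 = 44.2%, Format B 55/169 = 32.5% → the chronological format
Overall: the chronological format 633/1495 = 42.3%, Format B 574/1163 = 49.4% → Format B
The chronological format wins each industry group but Format B wins overall — the comparison reverses. The chronological format's applications skew toward tech, which has a lower base rate.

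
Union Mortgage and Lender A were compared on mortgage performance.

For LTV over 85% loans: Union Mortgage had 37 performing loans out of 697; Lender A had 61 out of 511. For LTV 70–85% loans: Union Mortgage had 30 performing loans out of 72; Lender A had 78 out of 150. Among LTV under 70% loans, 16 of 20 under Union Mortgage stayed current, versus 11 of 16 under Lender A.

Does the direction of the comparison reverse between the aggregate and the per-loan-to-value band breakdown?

LTV over 85%: Union Mortgage 37/697 = 5.3%, Lender A 61/511 = 11.9% → Lender A
LTV 70–85%: Union Mortgage 30/72 = 41.7%, Lender A 78/150 = 52.0% → Lender A
LTV under 70%: Union Mortgage 16/20 = 80.0%, Lender A 11/16 = 68.8% → Union Mortgage
Overall: Union Mortgage 83/789 = 10.5%, Lender A 150/677 = 22.2% → Lender A
Neither sweeps: Union Mortgage wins 1 of 3 groups, Lender A wins 2. Lender A wins overall but not every group — no Simpson reversal.

No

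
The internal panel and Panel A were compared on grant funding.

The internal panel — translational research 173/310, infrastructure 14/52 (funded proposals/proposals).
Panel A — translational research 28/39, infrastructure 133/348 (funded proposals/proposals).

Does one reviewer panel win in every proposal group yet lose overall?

Translational research: the internal panel 173/310 = 55.8%, Panel A 28/39 = 71.8% → Panel A
Infrastructure: the internal panel 14/52 = 26.9%, Panel A 133/348 = 38.2% → Panel A
Overall: the internal panel 187/362 = 51.7%, Panel A 161/387 = 41.6% → the internal panel
Panel A wins each proposal group but the internal panel wins overall — the comparison reverses. Panel A's proposals skew toward infrastructure, which has a lower base rate.

Yes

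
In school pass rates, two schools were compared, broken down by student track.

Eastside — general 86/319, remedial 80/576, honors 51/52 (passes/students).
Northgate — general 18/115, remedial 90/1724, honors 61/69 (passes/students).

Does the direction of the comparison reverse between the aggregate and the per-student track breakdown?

No

General: Eastside 86/319 = 27.0%, Northgate 18/115 = 15.7% → Eastside
Remedial: Eastside 80/576 = 13.9%, Northgate 90/1724 = 5.2% → Eastside
Honors: Eastside 51/52 = 98.1%, Northgate 61/69 = 88.4% → Eastside
Overall: Eastside 217/947 = 22.9%, Northgate 169/1908 = 8.9% → Eastside
Eastside wins overall and in every student group — no reversal.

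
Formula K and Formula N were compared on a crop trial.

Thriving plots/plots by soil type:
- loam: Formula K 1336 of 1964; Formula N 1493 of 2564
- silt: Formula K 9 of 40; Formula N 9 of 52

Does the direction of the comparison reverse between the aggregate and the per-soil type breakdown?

Loam: Formula K 1336/1964 = 68.0%, Formula N 1493/2564 = 58.2% → Formula K
Silt: Formula K 9/40 = 22.5%, Formula N 9/52 = 17.3% → Formula K
Overall: Formula K 1345/2004 = 67.1%, Formula N 1502/2616 = 57.4% → Formula K
Formula K wins overall and in every soil group — no reversal.

No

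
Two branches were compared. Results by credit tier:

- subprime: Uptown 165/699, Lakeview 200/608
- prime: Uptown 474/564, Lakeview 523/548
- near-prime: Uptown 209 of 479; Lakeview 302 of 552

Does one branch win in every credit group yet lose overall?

No

Subprime: Uptown 165/699 = 23.6%, Lakeview 200/608 = 32.9% → Lakeview
Prime: Uptown 474/564 = 84.0%, Lakeview 523/548 = 95.4% → Lakeview
Near-prime: Uptown 209/479 = 43.6%, Lakeview 302/552 = 54.7% → Lakeview
Overall: Uptown 848/1742 = 48.7%, Lakeview 1025/1708 = 60.0% → Lakeview
Lakeview wins overall and in every credit group — no reversal.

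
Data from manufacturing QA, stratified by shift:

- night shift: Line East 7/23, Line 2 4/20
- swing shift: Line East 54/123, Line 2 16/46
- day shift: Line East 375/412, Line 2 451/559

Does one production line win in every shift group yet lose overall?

No

Night shift: Line East 7/23 = 30.4%, Line 2 4/20 = 20.0% → Line East
Swing shift: Line East 54/123 = 43.9%, Line 2 16/46 = 34.8% → Line East
Day shift: Line East 375/412 = 91.0%, Line 2 451/559 = 80.7% → Line East
Overall: Line East 436/558 = 78.1%, Line 2 471/625 = 75.4% → Line East
Line East wins overall and in every shift group — no reversal.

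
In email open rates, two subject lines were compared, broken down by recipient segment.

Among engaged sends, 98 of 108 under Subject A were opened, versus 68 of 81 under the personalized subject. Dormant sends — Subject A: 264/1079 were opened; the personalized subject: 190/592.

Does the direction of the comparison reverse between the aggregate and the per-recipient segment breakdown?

No

Engaged: Subject A 98/108 = 90.7%, the personalized subject 68/81 = 84.0% → Subject A
Dormant: Subject A 264/1079 = 24.5%, the personalized subject 190/592 = 32.1% → the personalized subject
Overall: Subject A 362/1187 = 30.5%, the personalized subject 258/673 = 38.3% → the personalized subject
Neither sweeps: Subject A wins 1 of 2 groups, the personalized subject wins 1. The personalized subject wins overall but not every group — no Simpson reversal.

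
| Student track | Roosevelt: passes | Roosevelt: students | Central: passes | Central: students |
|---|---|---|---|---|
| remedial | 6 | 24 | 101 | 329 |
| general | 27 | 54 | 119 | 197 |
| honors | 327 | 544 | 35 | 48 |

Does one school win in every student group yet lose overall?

Remedial: Roosevelt 6/24 = 25.0%, Central 101/329 = 30.7% → Central
General: Roosevelt 27/54 = 50.0%, Central 119/197 = 60.4% → Central
Honors: Roosevelt 327/544 = 60.1%, Central 35/48 = 72.9% → Central
Overall: Roosevelt 360/622 = 57.9%, Central 255/574 = 44.4% → Roosevelt
Central wins each student group but Roosevelt wins overall — the comparison reverses. Central's students skew toward remedial, which has a lower base rate.

Yes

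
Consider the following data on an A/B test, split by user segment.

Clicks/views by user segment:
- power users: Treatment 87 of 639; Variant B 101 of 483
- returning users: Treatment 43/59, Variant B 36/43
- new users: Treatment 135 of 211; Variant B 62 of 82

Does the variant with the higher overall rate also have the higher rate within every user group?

Yes

Power users: Treatment 87/639 = 13.6%, Variant B 101/483 = 20.9% → Variant B
Returning users: Treatment 43/59 = 72.9%, Variant B 36/43 = 83.7% → Variant B
New users: Treatment 135/211 = 64.0%, Variant B 62/82 = 75.6% → Variant B
Overall: Treatment 265/909 = 29.2%, Variant B 199/608 = 32.7% → Variant B
Variant B wins overall and in every user group — no reversal.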